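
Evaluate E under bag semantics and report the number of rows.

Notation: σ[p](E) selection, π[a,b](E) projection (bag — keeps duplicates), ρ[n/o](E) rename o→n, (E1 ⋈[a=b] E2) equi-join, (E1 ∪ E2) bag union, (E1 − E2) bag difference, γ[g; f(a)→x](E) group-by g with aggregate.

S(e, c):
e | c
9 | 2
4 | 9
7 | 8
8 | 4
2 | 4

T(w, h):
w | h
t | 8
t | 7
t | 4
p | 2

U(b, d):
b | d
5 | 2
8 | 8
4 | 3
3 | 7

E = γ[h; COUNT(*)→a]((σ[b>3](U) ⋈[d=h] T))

Row counts bottom-up:
  U → 4
  σ[b>3](U) → 3
  T → 4
  (σ[b>3](U) ⋈[d=h] T) → 2
  γ[h; COUNT(*)→a]((σ[b>3](U) ⋈[d=h] T)) → 2

|E| = 2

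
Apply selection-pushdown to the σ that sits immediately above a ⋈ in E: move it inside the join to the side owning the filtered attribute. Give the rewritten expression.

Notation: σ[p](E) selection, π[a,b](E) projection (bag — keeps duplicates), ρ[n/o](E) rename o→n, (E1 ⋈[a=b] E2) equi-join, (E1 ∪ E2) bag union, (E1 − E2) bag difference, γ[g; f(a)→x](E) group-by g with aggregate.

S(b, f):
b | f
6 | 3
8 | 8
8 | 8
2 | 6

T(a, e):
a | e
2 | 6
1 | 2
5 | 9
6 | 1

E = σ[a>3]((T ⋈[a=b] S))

σ filters on a, owned by the left side.
E' = (σ[a>3](T) ⋈[a=b] S)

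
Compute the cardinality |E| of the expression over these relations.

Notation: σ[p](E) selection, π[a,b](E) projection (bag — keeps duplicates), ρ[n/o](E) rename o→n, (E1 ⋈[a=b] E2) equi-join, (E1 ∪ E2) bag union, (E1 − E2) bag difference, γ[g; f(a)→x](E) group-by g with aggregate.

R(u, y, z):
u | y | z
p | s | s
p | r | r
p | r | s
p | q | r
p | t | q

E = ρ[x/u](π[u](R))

Subexpression sizes:
  R → 5
  π[u](R) → 5
  ρ[x/u](π[u](R)) → 5

|E| = 5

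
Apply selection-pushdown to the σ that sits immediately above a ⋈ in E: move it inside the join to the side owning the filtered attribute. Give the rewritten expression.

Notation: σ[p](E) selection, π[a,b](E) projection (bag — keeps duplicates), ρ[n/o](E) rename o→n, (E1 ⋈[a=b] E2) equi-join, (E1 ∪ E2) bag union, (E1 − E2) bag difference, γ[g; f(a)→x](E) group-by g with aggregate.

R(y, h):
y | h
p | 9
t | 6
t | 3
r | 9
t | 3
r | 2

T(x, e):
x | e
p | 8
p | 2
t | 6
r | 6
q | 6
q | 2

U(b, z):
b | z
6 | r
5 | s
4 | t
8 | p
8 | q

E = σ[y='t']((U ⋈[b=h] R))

σ filters on y, owned by the right side.
E' = (U ⋈[b=h] σ[y='t'](R))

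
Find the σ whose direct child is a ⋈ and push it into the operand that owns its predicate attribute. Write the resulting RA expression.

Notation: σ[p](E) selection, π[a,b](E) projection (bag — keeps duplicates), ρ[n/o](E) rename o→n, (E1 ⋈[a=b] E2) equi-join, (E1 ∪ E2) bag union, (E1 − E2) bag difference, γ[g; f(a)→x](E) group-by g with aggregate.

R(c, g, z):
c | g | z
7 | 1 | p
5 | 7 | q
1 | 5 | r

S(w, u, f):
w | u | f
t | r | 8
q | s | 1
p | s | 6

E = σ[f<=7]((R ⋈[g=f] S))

σ filters on f, owned by the right side.
E' = (R ⋈[g=f] σ[f<=7](S))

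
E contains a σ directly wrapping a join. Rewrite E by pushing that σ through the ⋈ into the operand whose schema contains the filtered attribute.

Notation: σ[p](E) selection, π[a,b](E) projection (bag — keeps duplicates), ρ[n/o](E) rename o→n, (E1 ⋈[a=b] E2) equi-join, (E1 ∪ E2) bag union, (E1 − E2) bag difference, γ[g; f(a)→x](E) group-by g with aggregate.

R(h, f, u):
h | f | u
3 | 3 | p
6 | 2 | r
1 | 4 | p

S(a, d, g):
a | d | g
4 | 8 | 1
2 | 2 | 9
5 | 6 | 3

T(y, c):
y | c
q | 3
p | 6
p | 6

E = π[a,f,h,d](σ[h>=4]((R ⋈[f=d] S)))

σ filters on h, owned by the left side.
E' = π[a,f,h,d]((σ[h>=4](R) ⋈[f=d] S))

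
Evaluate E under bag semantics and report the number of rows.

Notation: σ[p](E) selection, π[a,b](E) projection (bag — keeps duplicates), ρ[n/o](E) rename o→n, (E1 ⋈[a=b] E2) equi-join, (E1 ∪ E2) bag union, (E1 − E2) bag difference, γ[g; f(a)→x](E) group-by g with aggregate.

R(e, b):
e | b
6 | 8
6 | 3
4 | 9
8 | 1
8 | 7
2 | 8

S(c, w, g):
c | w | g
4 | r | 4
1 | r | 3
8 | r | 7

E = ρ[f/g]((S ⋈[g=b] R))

Per-node cardinality:
  S → 3
  R → 6
  (S ⋈[g=b] R) → 2
  ρ[f/g]((S ⋈[g=b] R)) → 2

|E| = 2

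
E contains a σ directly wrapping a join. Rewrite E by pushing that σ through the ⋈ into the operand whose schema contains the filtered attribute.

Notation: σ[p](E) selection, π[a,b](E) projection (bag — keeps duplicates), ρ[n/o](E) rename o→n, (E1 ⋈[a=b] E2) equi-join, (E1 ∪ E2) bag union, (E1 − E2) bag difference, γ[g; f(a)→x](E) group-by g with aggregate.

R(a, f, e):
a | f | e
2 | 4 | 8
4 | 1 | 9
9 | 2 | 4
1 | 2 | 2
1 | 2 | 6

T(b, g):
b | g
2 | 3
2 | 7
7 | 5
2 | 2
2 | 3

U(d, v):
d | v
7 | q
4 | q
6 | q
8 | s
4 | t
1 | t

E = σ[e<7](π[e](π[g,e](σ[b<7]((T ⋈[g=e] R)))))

σ filters on b, owned by the left side.
E' = σ[e<7](π[e](π[g,e]((σ[b<7](T) ⋈[g=e] R))))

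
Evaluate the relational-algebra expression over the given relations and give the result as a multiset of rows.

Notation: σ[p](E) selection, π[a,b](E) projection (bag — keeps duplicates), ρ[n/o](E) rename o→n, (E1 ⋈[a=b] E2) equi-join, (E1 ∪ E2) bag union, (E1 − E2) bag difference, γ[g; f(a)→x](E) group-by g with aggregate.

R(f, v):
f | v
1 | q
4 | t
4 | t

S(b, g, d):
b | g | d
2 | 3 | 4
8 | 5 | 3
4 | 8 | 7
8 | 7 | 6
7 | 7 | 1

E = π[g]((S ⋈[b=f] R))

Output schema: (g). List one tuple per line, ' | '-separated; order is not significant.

Per-node cardinality:
  S → 5
  R → 3
  (S ⋈[b=f] R) → 2
  π[g]((S ⋈[b=f] R)) → 2

== RESULT ==
g
8
8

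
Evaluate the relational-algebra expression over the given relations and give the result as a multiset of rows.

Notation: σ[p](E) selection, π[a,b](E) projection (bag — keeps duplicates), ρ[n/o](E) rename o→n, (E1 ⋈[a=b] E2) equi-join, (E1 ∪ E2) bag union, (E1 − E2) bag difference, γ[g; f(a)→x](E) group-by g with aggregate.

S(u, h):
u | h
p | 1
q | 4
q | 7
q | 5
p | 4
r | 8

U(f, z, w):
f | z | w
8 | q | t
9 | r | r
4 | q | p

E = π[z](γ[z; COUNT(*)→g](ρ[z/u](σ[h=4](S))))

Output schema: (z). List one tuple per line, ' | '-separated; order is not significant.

Per-node cardinality:
  S → 6
  σ[h=4](S) → 2
  ρ[z/u](σ[h=4](S)) → 2
  γ[z; COUNT(*)→g](ρ[z/u](σ[h=4](S))) → 2
  π[z](γ[z; COUNT(*)→g](ρ[z/u](σ[h=4](S)))) → 2

== RESULT ==
z
p
q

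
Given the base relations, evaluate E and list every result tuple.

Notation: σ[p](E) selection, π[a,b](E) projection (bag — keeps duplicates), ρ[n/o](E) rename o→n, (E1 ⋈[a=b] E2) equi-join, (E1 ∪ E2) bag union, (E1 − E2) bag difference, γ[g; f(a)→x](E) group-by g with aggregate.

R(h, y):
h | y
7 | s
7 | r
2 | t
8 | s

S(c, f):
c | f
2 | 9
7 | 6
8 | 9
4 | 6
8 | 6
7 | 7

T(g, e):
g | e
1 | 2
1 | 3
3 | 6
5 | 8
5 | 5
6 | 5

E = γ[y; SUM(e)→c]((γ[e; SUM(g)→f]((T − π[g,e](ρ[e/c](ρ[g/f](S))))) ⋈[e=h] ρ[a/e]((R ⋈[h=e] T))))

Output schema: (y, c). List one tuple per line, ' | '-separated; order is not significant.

Stepwise |·|:
  T → 6
  S → 6
  ρ[g/f](S) → 6
  ρ[e/c](ρ[g/f](S)) → 6
  π[g,e](ρ[e/c](ρ[g/f](S))) → 6
  (T − π[g,e](ρ[e/c](ρ[g/f](S)))) → 6
  γ[e; SUM(g)→f]((T − π[g,e](ρ[e/c](ρ[g/f](S))))) → 5
  R → 4
  T → 6
  (R ⋈[h=e] T) → 2
  ρ[a/e]((R ⋈[h=e] T)) → 2
  (γ[e; SUM(g)→f]((T − π[g,e](ρ[e/c](ρ[g/f](S))))) ⋈[e=h] ρ[a/e]((R ⋈[h=e] T))) → 2
  γ[y; SUM(e)→c]((γ[e; SUM(g)→f]((T − π[g,e](ρ[e/c](ρ[g/f](S))))) ⋈[e=h] ρ[a/e]((R ⋈[h=e] T)))) → 2

== RESULT ==
y | c
s | 8
t | 2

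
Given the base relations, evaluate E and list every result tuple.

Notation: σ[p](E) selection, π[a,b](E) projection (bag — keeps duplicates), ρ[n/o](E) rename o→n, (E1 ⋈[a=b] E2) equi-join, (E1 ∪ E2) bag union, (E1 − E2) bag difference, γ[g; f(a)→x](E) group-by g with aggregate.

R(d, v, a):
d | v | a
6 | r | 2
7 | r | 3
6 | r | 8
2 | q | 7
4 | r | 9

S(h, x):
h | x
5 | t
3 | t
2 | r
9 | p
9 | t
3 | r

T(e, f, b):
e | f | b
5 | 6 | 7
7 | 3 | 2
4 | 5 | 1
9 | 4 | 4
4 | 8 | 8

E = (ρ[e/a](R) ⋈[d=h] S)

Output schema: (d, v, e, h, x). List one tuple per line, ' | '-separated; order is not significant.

Per-node cardinality:
  R → 5
  ρ[e/a](R) → 5
  S → 6
  (ρ[e/a](R) ⋈[d=h] S) → 1

== RESULT ==
d | v | e | h | x
2 | q | 7 | 2 | r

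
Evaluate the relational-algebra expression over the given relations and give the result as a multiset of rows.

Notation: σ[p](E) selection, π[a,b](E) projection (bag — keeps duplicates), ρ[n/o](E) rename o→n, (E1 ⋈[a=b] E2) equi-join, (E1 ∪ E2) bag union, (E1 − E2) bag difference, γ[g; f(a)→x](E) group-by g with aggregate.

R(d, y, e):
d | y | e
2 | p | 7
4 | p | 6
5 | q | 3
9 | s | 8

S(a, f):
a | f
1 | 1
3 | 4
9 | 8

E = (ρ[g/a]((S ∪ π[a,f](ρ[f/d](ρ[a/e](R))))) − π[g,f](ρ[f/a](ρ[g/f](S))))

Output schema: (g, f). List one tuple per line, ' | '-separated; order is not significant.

Stepwise |·|:
  S → 3
  R → 4
  ρ[a/e](R) → 4
  ρ[f/d](ρ[a/e](R)) → 4
  π[a,f](ρ[f/d](ρ[a/e](R))) → 4
  (S ∪ π[a,f](ρ[f/d](ρ[a/e](R)))) → 7
  ρ[g/a]((S ∪ π[a,f](ρ[f/d](ρ[a/e](R))))) → 7
  S → 3
  ρ[g/f](S) → 3
  ρ[f/a](ρ[g/f](S)) → 3
  π[g,f](ρ[f/a](ρ[g/f](S))) → 3
  (ρ[g/a]((S ∪ π[a,f](ρ[f/d](ρ[a/e](R))))) − π[g,f](ρ[f/a](ρ[g/f](S)))) → 5

== RESULT ==
g | f
3 | 4
3 | 5
6 | 4
7 | 2
9 | 8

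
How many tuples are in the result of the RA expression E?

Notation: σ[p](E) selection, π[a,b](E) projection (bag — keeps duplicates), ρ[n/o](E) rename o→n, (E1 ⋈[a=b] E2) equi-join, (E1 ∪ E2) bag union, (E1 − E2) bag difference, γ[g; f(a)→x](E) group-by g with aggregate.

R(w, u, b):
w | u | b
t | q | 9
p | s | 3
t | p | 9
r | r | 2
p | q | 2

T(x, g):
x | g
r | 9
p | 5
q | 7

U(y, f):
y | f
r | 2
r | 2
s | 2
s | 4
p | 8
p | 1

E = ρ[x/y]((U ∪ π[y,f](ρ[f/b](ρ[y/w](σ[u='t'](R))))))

Row counts bottom-up:
  U → 6
  R → 5
  σ[u='t'](R) → 0
  ρ[y/w](σ[u='t'](R)) → 0
  ρ[f/b](ρ[y/w](σ[u='t'](R))) → 0
  π[y,f](ρ[f/b](ρ[y/w](σ[u='t'](R)))) → 0
  (U ∪ π[y,f](ρ[f/b](ρ[y/w](σ[u='t'](R))))) → 6
  ρ[x/y]((U ∪ π[y,f](ρ[f/b](ρ[y/w](σ[u='t'](R)))))) → 6

|E| = 6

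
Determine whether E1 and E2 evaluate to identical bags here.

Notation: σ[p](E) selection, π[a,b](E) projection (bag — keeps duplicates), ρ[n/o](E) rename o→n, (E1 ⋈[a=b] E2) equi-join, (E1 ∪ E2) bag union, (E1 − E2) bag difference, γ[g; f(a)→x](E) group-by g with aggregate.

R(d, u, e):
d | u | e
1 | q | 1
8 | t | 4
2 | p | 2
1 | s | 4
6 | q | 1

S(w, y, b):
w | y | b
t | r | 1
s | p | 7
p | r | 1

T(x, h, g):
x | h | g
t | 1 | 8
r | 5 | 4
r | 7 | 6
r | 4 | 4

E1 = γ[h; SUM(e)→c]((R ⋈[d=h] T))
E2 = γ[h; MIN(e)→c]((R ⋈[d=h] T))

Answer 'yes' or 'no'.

E1 row counts bottom-up:
  R → 5
  T → 4
  (R ⋈[d=h] T) → 2
  γ[h; SUM(e)→c]((R ⋈[d=h] T)) → 1
E2 row counts bottom-up:
  R → 5
  T → 4
  (R ⋈[d=h] T) → 2
  γ[h; MIN(e)→c]((R ⋈[d=h] T)) → 1

E1 result:
h | c
1 | 5
E2 result:
h | c
1 | 1
Witness: (1, 1) appears 0× in E1 but 1× in E2.

no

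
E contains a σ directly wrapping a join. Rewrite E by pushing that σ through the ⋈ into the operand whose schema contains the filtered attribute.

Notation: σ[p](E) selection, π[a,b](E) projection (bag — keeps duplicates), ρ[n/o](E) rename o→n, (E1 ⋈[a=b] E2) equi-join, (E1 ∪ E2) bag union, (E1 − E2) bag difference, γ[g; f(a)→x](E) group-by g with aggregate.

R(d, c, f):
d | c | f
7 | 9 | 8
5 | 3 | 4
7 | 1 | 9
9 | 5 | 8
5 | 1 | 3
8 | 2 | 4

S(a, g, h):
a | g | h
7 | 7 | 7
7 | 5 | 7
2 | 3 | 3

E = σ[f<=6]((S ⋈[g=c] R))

σ filters on f, owned by the right side.
E' = (S ⋈[g=c] σ[f<=6](R))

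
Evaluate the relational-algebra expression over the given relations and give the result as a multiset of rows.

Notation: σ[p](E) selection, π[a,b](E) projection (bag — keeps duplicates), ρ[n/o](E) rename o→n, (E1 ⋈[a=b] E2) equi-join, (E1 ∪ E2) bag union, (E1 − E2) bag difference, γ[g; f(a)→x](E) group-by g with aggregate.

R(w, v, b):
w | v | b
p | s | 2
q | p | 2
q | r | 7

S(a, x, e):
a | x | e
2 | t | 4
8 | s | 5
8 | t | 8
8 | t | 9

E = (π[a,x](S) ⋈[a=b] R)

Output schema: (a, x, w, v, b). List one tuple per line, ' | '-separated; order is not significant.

Stepwise |·|:
  S → 4
  π[a,x](S) → 4
  R → 3
  (π[a,x](S) ⋈[a=b] R) → 2

== RESULT ==
a | x | w | v | b
2 | t | p | s | 2
2 | t | q | p | 2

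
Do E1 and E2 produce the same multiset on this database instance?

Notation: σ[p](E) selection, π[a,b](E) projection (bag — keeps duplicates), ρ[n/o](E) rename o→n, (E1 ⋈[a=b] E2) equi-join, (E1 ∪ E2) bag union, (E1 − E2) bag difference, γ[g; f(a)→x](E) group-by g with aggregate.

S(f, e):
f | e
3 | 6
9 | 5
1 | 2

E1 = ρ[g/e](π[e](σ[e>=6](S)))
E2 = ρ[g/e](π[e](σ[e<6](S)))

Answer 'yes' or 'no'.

E1 subexpression sizes:
  S → 3
  σ[e>=6](S) → 1
  π[e](σ[e>=6](S)) → 1
  ρ[g/e](π[e](σ[e>=6](S))) → 1
E2 subexpression sizes:
  S → 3
  σ[e<6](S) → 2
  π[e](σ[e<6](S)) → 2
  ρ[g/e](π[e](σ[e<6](S))) → 2

E1 result:
g
6
E2 result:
g
2
5
Witness: (6,) appears 1× in E1 but 0× in E2.

no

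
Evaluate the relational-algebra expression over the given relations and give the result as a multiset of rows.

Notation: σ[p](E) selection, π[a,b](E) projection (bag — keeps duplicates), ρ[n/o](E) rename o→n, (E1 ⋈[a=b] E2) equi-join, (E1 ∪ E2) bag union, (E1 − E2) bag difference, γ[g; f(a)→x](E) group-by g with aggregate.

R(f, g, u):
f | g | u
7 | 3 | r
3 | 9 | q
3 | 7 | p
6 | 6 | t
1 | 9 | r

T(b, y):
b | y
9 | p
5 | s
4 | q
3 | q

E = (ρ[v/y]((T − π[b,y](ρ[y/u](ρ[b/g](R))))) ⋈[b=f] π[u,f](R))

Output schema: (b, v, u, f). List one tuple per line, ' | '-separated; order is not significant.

Row counts bottom-up:
  T → 4
  R → 5
  ρ[b/g](R) → 5
  ρ[y/u](ρ[b/g](R)) → 5
  π[b,y](ρ[y/u](ρ[b/g](R))) → 5
  (T − π[b,y](ρ[y/u](ρ[b/g](R)))) → 4
  ρ[v/y]((T − π[b,y](ρ[y/u](ρ[b/g](R))))) → 4
  R → 5
  π[u,f](R) → 5
  (ρ[v/y]((T − π[b,y](ρ[y/u](ρ[b/g](R))))) ⋈[b=f] π[u,f](R)) → 2

== RESULT ==
b | v | u | f
3 | q | p | 3
3 | q | q | 3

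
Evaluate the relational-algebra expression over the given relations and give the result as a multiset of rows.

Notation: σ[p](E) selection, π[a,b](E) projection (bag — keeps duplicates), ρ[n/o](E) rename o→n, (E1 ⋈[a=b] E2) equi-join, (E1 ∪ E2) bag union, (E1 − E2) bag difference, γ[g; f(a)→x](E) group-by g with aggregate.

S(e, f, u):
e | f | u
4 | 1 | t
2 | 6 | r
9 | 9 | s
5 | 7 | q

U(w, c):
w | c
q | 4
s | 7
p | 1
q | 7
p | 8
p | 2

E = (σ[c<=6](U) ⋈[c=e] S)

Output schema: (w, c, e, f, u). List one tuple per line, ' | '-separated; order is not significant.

Subexpression sizes:
  U → 6
  σ[c<=6](U) → 3
  S → 4
  (σ[c<=6](U) ⋈[c=e] S) → 2

== RESULT ==
w | c | e | f | u
p | 2 | 2 | 6 | r
q | 4 | 4 | 1 | t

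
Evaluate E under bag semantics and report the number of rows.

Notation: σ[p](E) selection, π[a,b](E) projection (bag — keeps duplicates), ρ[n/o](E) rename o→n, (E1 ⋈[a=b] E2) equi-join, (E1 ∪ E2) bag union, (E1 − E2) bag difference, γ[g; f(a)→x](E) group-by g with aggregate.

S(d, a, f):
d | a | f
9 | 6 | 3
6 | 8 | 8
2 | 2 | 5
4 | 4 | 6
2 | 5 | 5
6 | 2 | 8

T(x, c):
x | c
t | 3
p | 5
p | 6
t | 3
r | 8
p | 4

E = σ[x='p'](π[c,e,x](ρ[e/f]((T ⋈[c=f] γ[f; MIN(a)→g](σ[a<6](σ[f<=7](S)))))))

Subexpression sizes:
  T → 6
  S → 6
  σ[f<=7](S) → 4
  σ[a<6](σ[f<=7](S)) → 3
  γ[f; MIN(a)→g](σ[a<6](σ[f<=7](S))) → 2
  (T ⋈[c=f] γ[f; MIN(a)→g](σ[a<6](σ[f<=7](S)))) → 2
  ρ[e/f]((T ⋈[c=f] γ[f; MIN(a)→g](σ[a<6](σ[f<=7](S))))) → 2
  π[c,e,x](ρ[e/f]((T ⋈[c=f] γ[f; MIN(a)→g](σ[a<6](σ[f<=7](S)))))) → 2
  σ[x='p'](π[c,e,x](ρ[e/f]((T ⋈[c=f] γ[f; MIN(a)→g](σ[a<6](σ[f<=7](S))))))) → 2

|E| = 2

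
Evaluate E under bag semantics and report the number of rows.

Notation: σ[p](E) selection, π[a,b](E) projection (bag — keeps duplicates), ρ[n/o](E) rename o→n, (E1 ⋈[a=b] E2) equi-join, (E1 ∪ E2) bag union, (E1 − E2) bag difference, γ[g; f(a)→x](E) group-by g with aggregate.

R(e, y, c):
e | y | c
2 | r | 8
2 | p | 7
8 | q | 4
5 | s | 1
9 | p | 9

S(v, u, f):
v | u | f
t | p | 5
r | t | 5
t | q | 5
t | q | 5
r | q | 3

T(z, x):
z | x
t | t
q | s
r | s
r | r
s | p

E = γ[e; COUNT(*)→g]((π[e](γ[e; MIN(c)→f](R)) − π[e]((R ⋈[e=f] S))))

Subexpression sizes:
  R → 5
  γ[e; MIN(c)→f](R) → 4
  π[e](γ[e; MIN(c)→f](R)) → 4
  R → 5
  S → 5
  (R ⋈[e=f] S) → 4
  π[e]((R ⋈[e=f] S)) → 4
  (π[e](γ[e; MIN(c)→f](R)) − π[e]((R ⋈[e=f] S))) → 3
  γ[e; COUNT(*)→g]((π[e](γ[e; MIN(c)→f](R)) − π[e]((R ⋈[e=f] S)))) → 3

|E| = 3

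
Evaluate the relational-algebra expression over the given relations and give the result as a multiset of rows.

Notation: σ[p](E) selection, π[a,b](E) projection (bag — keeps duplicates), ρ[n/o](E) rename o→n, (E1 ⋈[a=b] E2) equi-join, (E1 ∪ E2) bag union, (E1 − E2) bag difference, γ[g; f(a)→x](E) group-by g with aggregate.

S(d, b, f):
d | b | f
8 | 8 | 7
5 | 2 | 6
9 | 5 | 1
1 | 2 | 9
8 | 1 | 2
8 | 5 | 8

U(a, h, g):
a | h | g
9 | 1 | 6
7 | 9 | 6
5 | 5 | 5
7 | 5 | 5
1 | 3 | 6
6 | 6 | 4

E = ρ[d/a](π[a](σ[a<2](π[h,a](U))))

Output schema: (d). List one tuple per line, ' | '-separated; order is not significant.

Row counts bottom-up:
  U → 6
  π[h,a](U) → 6
  σ[a<2](π[h,a](U)) → 1
  π[a](σ[a<2](π[h,a](U))) → 1
  ρ[d/a](π[a](σ[a<2](π[h,a](U)))) → 1

== RESULT ==
d
1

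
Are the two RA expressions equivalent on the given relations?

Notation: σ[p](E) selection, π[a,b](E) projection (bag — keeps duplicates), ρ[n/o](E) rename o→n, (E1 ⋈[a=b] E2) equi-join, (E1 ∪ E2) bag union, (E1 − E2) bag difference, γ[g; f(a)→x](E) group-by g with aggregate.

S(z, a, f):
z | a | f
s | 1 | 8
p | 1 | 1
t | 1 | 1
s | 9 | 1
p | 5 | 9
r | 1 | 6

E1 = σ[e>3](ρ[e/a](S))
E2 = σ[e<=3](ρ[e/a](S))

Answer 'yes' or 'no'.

E1 stepwise |·|:
  S → 6
  ρ[e/a](S) → 6
  σ[e>3](ρ[e/a](S)) → 2
E2 stepwise |·|:
  S → 6
  ρ[e/a](S) → 6
  σ[e<=3](ρ[e/a](S)) → 4

E1 result:
z | e | f
p | 5 | 9
s | 9 | 1
E2 result:
z | e | f
p | 1 | 1
r | 1 | 6
s | 1 | 8
t | 1 | 1
Witness: ('s', 9, 1) appears 1× in E1 but 0× in E2.

no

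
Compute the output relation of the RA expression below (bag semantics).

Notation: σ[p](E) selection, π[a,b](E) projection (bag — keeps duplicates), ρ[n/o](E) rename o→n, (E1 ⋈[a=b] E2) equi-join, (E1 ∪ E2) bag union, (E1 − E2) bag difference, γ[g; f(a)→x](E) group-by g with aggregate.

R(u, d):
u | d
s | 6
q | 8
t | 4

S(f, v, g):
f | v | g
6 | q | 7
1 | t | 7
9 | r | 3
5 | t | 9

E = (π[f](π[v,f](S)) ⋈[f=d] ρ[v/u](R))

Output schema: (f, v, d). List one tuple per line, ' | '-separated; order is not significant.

Row counts bottom-up:
  S → 4
  π[v,f](S) → 4
  π[f](π[v,f](S)) → 4
  R → 3
  ρ[v/u](R) → 3
  (π[f](π[v,f](S)) ⋈[f=d] ρ[v/u](R)) → 1

== RESULT ==
f | v | d
6 | s | 6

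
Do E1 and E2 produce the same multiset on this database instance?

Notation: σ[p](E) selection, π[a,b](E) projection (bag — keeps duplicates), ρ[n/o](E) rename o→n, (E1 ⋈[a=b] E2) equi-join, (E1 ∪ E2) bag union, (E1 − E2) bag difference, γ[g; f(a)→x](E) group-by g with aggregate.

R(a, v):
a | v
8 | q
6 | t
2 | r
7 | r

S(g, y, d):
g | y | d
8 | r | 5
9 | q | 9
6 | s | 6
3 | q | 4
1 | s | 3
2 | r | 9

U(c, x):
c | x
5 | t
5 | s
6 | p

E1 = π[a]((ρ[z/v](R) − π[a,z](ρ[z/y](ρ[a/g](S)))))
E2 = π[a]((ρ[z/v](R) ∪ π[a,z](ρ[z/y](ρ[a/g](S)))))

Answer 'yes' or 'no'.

E1 row counts bottom-up:
  R → 4
  ρ[z/v](R) → 4
  S → 6
  ρ[a/g](S) → 6
  ρ[z/y](ρ[a/g](S)) → 6
  π[a,z](ρ[z/y](ρ[a/g](S))) → 6
  (ρ[z/v](R) − π[a,z](ρ[z/y](ρ[a/g](S)))) → 3
  π[a]((ρ[z/v](R) − π[a,z](ρ[z/y](ρ[a/g](S))))) → 3
E2 row counts bottom-up:
  R → 4
  ρ[z/v](R) → 4
  S → 6
  ρ[a/g](S) → 6
  ρ[z/y](ρ[a/g](S)) → 6
  π[a,z](ρ[z/y](ρ[a/g](S))) → 6
  (ρ[z/v](R) ∪ π[a,z](ρ[z/y](ρ[a/g](S)))) → 10
  π[a]((ρ[z/v](R) ∪ π[a,z](ρ[z/y](ρ[a/g](S))))) → 10

E1 result:
a
6
7
8
E2 result:
a
1
2
2
3
6
6
7
8
8
9
Witness: (6,) appears 1× in E1 but 2× in E2.

no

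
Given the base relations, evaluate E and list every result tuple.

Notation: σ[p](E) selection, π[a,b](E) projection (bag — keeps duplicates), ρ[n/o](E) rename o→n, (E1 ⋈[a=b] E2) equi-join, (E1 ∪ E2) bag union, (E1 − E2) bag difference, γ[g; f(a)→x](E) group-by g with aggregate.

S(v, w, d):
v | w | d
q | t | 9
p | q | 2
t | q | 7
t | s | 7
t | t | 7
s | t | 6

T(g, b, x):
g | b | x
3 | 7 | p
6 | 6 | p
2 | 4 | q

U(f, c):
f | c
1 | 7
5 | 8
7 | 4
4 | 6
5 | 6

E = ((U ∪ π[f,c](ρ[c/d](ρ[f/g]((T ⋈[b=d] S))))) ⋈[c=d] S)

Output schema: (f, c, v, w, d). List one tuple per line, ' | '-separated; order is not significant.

Row counts bottom-up:
  U → 5
  T → 3
  S → 6
  (T ⋈[b=d] S) → 4
  ρ[f/g]((T ⋈[b=d] S)) → 4
  ρ[c/d](ρ[f/g]((T ⋈[b=d] S))) → 4
  π[f,c](ρ[c/d](ρ[f/g]((T ⋈[b=d] S)))) → 4
  (U ∪ π[f,c](ρ[c/d](ρ[f/g]((T ⋈[b=d] S))))) → 9
  S → 6
  ((U ∪ π[f,c](ρ[c/d](ρ[f/g]((T ⋈[b=d] S))))) ⋈[c=d] S) → 15

== RESULT ==
f | c | v | w | d
1 | 7 | t | q | 7
1 | 7 | t | s | 7
1 | 7 | t | t | 7
3 | 7 | t | q | 7
3 | 7 | t | q | 7
3 | 7 | t | q | 7
3 | 7 | t | s | 7
3 | 7 | t | s | 7
3 | 7 | t | s | 7
3 | 7 | t | t | 7
3 | 7 | t | t | 7
3 | 7 | t | t | 7
4 | 6 | s | t | 6
5 | 6 | s | t | 6
6 | 6 | s | t | 6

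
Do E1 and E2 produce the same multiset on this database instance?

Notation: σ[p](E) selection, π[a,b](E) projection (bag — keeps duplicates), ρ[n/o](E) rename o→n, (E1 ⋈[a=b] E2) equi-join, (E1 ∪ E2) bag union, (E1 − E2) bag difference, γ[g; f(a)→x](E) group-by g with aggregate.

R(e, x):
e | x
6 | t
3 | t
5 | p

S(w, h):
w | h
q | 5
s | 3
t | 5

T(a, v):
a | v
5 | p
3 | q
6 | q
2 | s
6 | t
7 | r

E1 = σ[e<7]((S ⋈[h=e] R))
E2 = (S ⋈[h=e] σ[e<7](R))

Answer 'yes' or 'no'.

E1 per-node cardinality:
  S → 3
  R → 3
  (S ⋈[h=e] R) → 3
  σ[e<7]((S ⋈[h=e] R)) → 3
E2 per-node cardinality:
  S → 3
  R → 3
  σ[e<7](R) → 3
  (S ⋈[h=e] σ[e<7](R)) → 3

E1 and E2 produce the same multiset:
w | h | e | x
q | 5 | 5 | p
s | 3 | 3 | t
t | 5 | 5 | p

yes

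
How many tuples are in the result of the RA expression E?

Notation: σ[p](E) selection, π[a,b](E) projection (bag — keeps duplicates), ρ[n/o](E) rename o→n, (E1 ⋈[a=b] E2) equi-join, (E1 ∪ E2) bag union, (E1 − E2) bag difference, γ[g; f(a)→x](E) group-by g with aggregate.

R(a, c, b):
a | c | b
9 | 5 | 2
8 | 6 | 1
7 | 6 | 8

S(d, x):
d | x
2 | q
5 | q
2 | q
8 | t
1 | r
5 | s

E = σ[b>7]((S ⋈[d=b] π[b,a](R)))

Stepwise |·|:
  S → 6
  R → 3
  π[b,a](R) → 3
  (S ⋈[d=b] π[b,a](R)) → 4
  σ[b>7]((S ⋈[d=b] π[b,a](R))) → 1

|E| = 1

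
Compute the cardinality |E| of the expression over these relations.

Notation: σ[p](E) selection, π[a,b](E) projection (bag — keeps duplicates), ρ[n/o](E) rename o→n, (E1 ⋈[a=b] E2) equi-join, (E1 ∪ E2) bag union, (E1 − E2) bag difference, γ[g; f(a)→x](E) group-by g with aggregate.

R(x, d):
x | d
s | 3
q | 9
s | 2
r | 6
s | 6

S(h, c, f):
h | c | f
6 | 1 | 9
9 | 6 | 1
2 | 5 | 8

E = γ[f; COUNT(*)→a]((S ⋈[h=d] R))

Per-node cardinality:
  S → 3
  R → 5
  (S ⋈[h=d] R) → 4
  γ[f; COUNT(*)→a]((S ⋈[h=d] R)) → 3

|E| = 3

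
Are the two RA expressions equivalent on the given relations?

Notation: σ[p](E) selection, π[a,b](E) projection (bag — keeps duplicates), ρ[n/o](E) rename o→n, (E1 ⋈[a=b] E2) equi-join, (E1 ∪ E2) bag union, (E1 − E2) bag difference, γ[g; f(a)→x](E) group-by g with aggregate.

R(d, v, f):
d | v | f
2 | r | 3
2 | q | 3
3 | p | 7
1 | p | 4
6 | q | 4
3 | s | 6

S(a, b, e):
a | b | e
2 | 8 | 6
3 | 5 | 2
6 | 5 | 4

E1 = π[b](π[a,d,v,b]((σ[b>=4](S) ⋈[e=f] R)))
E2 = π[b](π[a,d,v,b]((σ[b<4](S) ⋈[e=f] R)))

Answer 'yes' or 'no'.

E1 per-node cardinality:
  S → 3
  σ[b>=4](S) → 3
  R → 6
  (σ[b>=4](S) ⋈[e=f] R) → 3
  π[a,d,v,b]((σ[b>=4](S) ⋈[e=f] R)) → 3
  π[b](π[a,d,v,b]((σ[b>=4](S) ⋈[e=f] R))) → 3
E2 per-node cardinality:
  S → 3
  σ[b<4](S) → 0
  R → 6
  (σ[b<4](S) ⋈[e=f] R) → 0
  π[a,d,v,b]((σ[b<4](S) ⋈[e=f] R)) → 0
  π[b](π[a,d,v,b]((σ[b<4](S) ⋈[e=f] R))) → 0

E1 result:
b
5
5
8
E2 result:
b
(0 rows)
Witness: (8,) appears 1× in E1 but 0× in E2.

no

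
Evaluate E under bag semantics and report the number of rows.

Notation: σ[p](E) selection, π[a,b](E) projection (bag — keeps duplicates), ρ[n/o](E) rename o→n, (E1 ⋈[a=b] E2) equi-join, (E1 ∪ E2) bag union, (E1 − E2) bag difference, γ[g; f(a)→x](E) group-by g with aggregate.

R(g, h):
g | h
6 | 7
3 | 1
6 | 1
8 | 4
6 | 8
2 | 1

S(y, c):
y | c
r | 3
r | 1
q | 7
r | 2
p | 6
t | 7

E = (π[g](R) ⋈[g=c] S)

Stepwise |·|:
  R → 6
  π[g](R) → 6
  S → 6
  (π[g](R) ⋈[g=c] S) → 5

|E| = 5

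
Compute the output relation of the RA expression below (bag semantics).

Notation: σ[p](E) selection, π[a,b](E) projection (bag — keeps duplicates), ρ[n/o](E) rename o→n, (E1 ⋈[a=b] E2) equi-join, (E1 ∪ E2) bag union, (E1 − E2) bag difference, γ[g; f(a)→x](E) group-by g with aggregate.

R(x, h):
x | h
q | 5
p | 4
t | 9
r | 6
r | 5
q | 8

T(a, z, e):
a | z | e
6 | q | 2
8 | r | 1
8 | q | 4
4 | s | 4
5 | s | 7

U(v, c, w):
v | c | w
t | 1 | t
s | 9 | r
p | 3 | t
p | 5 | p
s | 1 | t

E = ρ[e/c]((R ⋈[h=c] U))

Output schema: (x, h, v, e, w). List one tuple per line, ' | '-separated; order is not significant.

Subexpression sizes:
  R → 6
  U → 5
  (R ⋈[h=c] U) → 3
  ρ[e/c]((R ⋈[h=c] U)) → 3

== RESULT ==
x | h | v | e | w
q | 5 | p | 5 | p
r | 5 | p | 5 | p
t | 9 | s | 9 | r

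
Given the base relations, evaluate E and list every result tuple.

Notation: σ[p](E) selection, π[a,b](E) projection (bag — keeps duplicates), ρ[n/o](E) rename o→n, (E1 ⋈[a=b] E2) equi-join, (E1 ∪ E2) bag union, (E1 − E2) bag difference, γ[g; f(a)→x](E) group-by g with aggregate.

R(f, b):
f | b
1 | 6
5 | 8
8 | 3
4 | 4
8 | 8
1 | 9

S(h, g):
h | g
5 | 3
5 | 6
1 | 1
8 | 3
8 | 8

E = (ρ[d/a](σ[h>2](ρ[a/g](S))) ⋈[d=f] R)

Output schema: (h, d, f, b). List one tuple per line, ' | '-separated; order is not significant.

Row counts bottom-up:
  S → 5
  ρ[a/g](S) → 5
  σ[h>2](ρ[a/g](S)) → 4
  ρ[d/a](σ[h>2](ρ[a/g](S))) → 4
  R → 6
  (ρ[d/a](σ[h>2](ρ[a/g](S))) ⋈[d=f] R) → 2

== RESULT ==
h | d | f | b
8 | 8 | 8 | 3
8 | 8 | 8 | 8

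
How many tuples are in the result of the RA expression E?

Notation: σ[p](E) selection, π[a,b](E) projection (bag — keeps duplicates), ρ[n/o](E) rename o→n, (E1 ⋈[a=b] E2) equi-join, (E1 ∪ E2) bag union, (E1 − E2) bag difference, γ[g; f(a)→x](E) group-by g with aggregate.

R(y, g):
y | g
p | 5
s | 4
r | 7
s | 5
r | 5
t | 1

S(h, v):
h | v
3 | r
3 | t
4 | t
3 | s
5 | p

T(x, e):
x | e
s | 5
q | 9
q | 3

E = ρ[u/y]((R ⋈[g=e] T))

Per-node cardinality:
  R → 6
  T → 3
  (R ⋈[g=e] T) → 3
  ρ[u/y]((R ⋈[g=e] T)) → 3

|E| = 3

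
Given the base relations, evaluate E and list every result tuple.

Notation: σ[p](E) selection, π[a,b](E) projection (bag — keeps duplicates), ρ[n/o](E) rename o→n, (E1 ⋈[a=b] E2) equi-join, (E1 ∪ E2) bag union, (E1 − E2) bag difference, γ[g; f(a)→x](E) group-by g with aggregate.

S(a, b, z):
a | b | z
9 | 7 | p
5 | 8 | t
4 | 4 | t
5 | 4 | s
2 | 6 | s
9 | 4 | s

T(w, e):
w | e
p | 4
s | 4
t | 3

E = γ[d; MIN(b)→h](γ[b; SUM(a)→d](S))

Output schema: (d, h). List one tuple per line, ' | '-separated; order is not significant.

Per-node cardinality:
  S → 6
  γ[b; SUM(a)→d](S) → 4
  γ[d; MIN(b)→h](γ[b; SUM(a)→d](S)) → 4

== RESULT ==
d | h
2 | 6
5 | 8
9 | 7
18 | 4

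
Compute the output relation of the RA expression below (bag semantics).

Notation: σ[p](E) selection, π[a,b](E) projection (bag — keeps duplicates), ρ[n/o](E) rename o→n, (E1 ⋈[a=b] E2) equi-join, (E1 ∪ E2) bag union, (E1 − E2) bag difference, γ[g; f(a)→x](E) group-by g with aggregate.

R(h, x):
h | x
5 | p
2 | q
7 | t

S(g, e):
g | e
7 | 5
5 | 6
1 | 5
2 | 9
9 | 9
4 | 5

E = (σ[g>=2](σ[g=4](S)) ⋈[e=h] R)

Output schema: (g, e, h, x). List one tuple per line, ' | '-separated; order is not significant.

Stepwise |·|:
  S → 6
  σ[g=4](S) → 1
  σ[g>=2](σ[g=4](S)) → 1
  R → 3
  (σ[g>=2](σ[g=4](S)) ⋈[e=h] R) → 1

== RESULT ==
g | e | h | x
4 | 5 | 5 | p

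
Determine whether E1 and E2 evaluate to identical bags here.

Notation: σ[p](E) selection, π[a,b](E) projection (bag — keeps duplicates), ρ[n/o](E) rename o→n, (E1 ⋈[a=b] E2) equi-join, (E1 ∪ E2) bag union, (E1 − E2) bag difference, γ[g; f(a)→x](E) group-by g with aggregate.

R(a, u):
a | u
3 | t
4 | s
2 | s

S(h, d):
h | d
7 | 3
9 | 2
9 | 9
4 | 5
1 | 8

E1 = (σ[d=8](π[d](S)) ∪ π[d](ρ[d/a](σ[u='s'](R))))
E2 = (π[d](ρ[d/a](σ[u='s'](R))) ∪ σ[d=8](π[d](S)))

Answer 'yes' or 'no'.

E1 stepwise |·|:
  S → 5
  π[d](S) → 5
  σ[d=8](π[d](S)) → 1
  R → 3
  σ[u='s'](R) → 2
  ρ[d/a](σ[u='s'](R)) → 2
  π[d](ρ[d/a](σ[u='s'](R))) → 2
  (σ[d=8](π[d](S)) ∪ π[d](ρ[d/a](σ[u='s'](R)))) → 3
E2 stepwise |·|:
  R → 3
  σ[u='s'](R) → 2
  ρ[d/a](σ[u='s'](R)) → 2
  π[d](ρ[d/a](σ[u='s'](R))) → 2
  S → 5
  π[d](S) → 5
  σ[d=8](π[d](S)) → 1
  (π[d](ρ[d/a](σ[u='s'](R))) ∪ σ[d=8](π[d](S))) → 3

E1 and E2 produce the same multiset:
d
2
4
8

yes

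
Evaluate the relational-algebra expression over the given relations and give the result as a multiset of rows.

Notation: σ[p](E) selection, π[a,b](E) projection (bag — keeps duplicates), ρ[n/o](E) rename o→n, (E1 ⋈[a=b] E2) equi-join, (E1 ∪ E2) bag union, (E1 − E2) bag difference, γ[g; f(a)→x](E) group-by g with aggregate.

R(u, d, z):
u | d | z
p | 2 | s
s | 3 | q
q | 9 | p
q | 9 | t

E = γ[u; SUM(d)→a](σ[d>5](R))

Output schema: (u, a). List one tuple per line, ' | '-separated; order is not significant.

Subexpression sizes:
  R → 4
  σ[d>5](R) → 2
  γ[u; SUM(d)→a](σ[d>5](R)) → 1

== RESULT ==
u | a
q | 18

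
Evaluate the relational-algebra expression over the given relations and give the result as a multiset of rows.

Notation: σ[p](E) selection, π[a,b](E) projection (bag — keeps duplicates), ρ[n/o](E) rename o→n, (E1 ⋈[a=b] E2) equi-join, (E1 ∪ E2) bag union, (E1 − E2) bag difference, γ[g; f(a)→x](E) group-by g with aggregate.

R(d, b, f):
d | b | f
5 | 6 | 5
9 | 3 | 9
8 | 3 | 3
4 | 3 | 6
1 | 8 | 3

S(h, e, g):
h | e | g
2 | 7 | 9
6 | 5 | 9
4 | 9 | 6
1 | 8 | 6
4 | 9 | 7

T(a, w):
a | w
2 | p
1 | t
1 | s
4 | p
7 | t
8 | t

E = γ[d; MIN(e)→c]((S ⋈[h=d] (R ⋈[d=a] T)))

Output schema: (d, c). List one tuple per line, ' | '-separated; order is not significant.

Per-node cardinality:
  S → 5
  R → 5
  T → 6
  (R ⋈[d=a] T) → 4
  (S ⋈[h=d] (R ⋈[d=a] T)) → 4
  γ[d; MIN(e)→c]((S ⋈[h=d] (R ⋈[d=a] T))) → 2

== RESULT ==
d | c
1 | 8
4 | 9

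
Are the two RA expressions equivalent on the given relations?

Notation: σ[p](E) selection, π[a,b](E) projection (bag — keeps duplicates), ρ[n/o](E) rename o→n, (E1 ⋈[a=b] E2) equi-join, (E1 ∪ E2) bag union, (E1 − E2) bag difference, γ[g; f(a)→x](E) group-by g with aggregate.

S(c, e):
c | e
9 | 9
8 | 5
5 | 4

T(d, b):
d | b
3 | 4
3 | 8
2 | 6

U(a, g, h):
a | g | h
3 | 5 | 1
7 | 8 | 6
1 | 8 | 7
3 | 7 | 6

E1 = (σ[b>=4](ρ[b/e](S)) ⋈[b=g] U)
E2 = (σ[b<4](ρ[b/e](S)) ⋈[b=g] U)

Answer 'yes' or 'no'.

E1 stepwise |·|:
  S → 3
  ρ[b/e](S) → 3
  σ[b>=4](ρ[b/e](S)) → 3
  U → 4
  (σ[b>=4](ρ[b/e](S)) ⋈[b=g] U) → 1
E2 stepwise |·|:
  S → 3
  ρ[b/e](S) → 3
  σ[b<4](ρ[b/e](S)) → 0
  U → 4
  (σ[b<4](ρ[b/e](S)) ⋈[b=g] U) → 0

E1 result:
c | b | a | g | h
8 | 5 | 3 | 5 | 1
E2 result:
c | b | a | g | h
(0 rows)
Witness: (8, 5, 3, 5, 1) appears 1× in E1 but 0× in E2.

no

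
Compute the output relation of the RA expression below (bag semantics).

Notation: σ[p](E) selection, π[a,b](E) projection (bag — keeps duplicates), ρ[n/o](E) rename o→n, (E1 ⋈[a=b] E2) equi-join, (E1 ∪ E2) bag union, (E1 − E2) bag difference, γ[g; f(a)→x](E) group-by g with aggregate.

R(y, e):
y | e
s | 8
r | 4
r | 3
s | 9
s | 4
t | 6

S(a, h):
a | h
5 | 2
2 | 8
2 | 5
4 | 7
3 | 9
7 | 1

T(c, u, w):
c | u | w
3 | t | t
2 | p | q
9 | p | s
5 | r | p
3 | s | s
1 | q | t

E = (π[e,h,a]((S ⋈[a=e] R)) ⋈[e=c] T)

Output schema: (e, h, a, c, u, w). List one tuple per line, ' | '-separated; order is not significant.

Subexpression sizes:
  S → 6
  R → 6
  (S ⋈[a=e] R) → 3
  π[e,h,a]((S ⋈[a=e] R)) → 3
  T → 6
  (π[e,h,a]((S ⋈[a=e] R)) ⋈[e=c] T) → 2

== RESULT ==
e | h | a | c | u | w
3 | 9 | 3 | 3 | s | s
3 | 9 | 3 | 3 | t | t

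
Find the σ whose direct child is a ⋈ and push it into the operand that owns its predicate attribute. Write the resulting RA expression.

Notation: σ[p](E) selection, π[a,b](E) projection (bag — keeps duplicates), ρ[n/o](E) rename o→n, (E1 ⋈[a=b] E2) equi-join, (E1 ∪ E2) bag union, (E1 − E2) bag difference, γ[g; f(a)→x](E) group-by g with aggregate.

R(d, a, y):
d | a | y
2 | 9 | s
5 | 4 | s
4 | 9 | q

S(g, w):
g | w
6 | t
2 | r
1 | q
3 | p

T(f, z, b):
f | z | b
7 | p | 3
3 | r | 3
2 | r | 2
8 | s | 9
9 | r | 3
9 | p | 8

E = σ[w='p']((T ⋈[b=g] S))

σ filters on w, owned by the right side.
E' = (T ⋈[b=g] σ[w='p'](S))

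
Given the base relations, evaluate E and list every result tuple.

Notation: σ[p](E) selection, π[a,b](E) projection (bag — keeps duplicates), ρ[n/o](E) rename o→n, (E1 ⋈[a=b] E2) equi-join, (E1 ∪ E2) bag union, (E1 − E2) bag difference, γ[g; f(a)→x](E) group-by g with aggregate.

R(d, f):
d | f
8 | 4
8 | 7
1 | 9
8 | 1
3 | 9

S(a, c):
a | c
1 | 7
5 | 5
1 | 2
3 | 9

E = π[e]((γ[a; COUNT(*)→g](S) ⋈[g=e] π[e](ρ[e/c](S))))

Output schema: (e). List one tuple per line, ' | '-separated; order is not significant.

Row counts bottom-up:
  S → 4
  γ[a; COUNT(*)→g](S) → 3
  S → 4
  ρ[e/c](S) → 4
  π[e](ρ[e/c](S)) → 4
  (γ[a; COUNT(*)→g](S) ⋈[g=e] π[e](ρ[e/c](S))) → 1
  π[e]((γ[a; COUNT(*)→g](S) ⋈[g=e] π[e](ρ[e/c](S)))) → 1

== RESULT ==
e
2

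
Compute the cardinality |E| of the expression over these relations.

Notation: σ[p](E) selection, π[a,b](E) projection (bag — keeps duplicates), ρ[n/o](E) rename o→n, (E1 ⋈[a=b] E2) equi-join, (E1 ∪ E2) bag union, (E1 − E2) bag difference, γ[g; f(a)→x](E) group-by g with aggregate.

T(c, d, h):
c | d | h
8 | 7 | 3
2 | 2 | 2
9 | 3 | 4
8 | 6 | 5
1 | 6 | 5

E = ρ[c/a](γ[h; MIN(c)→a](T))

Subexpression sizes:
  T → 5
  γ[h; MIN(c)→a](T) → 4
  ρ[c/a](γ[h; MIN(c)→a](T)) → 4

|E| = 4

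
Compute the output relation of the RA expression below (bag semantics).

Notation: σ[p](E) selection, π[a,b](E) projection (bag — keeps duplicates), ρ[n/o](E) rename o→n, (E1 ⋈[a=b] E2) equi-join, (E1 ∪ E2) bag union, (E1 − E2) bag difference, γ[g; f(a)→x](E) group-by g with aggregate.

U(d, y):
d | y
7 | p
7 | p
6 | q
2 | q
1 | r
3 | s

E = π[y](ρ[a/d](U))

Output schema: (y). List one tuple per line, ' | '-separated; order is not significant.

Subexpression sizes:
  U → 6
  ρ[a/d](U) → 6
  π[y](ρ[a/d](U)) → 6

== RESULT ==
y
p
p
q
q
r
s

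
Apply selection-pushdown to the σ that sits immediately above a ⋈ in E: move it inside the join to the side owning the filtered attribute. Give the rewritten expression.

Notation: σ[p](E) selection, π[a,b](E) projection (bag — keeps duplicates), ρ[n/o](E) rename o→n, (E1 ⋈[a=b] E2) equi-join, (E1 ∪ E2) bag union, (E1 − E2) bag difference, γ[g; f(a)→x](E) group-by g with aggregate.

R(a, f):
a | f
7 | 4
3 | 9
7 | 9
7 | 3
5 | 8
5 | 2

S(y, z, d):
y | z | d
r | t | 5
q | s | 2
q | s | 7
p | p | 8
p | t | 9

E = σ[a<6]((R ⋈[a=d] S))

σ filters on a, owned by the left side.
E' = (σ[a<6](R) ⋈[a=d] S)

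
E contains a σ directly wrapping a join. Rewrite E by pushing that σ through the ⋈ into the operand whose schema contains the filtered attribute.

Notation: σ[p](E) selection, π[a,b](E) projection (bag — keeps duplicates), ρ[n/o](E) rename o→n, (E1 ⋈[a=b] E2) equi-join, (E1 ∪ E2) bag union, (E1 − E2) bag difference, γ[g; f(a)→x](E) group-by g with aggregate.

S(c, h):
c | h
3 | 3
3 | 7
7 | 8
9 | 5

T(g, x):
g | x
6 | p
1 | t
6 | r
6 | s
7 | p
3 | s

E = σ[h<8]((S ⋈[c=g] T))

σ filters on h, owned by the left side.
E' = (σ[h<8](S) ⋈[c=g] T)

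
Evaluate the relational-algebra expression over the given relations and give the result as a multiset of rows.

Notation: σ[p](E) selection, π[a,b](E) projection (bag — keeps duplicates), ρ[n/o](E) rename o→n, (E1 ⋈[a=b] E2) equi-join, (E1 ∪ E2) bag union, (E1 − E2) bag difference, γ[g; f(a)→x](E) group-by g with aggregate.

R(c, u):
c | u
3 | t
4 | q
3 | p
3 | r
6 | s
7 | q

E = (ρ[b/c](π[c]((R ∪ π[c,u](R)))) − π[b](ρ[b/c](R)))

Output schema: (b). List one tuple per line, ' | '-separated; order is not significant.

Subexpression sizes:
  R → 6
  R → 6
  π[c,u](R) → 6
  (R ∪ π[c,u](R)) → 12
  π[c]((R ∪ π[c,u](R))) → 12
  ρ[b/c](π[c]((R ∪ π[c,u](R)))) → 12
  R → 6
  ρ[b/c](R) → 6
  π[b](ρ[b/c](R)) → 6
  (ρ[b/c](π[c]((R ∪ π[c,u](R)))) − π[b](ρ[b/c](R))) → 6

== RESULT ==
b
3
3
3
4
6
7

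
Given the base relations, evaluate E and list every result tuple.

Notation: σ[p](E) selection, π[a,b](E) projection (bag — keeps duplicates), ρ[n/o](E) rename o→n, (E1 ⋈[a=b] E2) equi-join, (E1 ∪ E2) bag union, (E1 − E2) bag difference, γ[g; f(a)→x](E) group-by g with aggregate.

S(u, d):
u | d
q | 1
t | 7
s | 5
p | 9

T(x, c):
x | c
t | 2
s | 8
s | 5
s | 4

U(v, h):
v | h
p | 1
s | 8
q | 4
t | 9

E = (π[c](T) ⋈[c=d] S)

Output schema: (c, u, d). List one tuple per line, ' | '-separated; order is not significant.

Stepwise |·|:
  T → 4
  π[c](T) → 4
  S → 4
  (π[c](T) ⋈[c=d] S) → 1

== RESULT ==
c | u | d
5 | s | 5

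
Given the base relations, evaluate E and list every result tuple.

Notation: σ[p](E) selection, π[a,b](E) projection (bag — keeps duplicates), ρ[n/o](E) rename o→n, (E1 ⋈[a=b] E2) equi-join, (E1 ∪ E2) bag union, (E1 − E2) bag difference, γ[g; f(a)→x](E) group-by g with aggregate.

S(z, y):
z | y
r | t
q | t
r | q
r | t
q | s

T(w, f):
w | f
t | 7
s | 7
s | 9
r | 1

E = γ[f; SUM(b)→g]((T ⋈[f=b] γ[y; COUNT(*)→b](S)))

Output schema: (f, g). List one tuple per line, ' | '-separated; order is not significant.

Stepwise |·|:
  T → 4
  S → 5
  γ[y; COUNT(*)→b](S) → 3
  (T ⋈[f=b] γ[y; COUNT(*)→b](S)) → 2
  γ[f; SUM(b)→g]((T ⋈[f=b] γ[y; COUNT(*)→b](S))) → 1

== RESULT ==
f | g
1 | 2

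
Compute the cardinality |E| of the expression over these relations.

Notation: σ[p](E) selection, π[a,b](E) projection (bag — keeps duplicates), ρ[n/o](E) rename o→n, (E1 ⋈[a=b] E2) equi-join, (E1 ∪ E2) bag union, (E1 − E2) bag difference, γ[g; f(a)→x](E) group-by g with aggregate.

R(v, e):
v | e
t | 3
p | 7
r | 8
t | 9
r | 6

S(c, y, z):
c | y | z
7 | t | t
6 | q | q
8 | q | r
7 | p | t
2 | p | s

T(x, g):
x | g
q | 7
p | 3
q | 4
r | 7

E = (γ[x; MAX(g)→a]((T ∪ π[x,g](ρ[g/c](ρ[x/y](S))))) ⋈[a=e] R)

Per-node cardinality:
  T → 4
  S → 5
  ρ[x/y](S) → 5
  ρ[g/c](ρ[x/y](S)) → 5
  π[x,g](ρ[g/c](ρ[x/y](S))) → 5
  (T ∪ π[x,g](ρ[g/c](ρ[x/y](S)))) → 9
  γ[x; MAX(g)→a]((T ∪ π[x,g](ρ[g/c](ρ[x/y](S))))) → 4
  R → 5
  (γ[x; MAX(g)→a]((T ∪ π[x,g](ρ[g/c](ρ[x/y](S))))) ⋈[a=e] R) → 4

|E| = 4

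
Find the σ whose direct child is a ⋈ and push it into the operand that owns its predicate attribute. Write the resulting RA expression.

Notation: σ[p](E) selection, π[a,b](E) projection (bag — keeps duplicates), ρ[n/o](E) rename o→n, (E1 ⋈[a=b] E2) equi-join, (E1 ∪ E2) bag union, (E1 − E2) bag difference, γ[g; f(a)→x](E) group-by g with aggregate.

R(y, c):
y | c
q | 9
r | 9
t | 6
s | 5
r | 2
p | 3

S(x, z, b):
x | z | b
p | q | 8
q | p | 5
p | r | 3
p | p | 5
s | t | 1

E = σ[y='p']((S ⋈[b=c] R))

σ filters on y, owned by the right side.
E' = (S ⋈[b=c] σ[y='p'](R))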